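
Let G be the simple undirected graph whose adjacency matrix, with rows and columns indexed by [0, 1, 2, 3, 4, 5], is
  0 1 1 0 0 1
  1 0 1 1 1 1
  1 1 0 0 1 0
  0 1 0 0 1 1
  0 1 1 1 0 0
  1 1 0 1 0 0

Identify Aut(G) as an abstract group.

the dihedral group of order 10

Vertex 1 is the unique vertex of degree 5; the remaining 5 vertices each have degree 3 and induce a cycle, so G is the wheel on 6 vertices with hub 1. Every automorphism fixes the hub and acts on the rim 5-cycle, so Aut(G) ≅ Aut(C_5) = D_5 of order 10.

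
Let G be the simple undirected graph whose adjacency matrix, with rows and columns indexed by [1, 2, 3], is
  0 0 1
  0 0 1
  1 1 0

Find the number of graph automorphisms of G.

2

The degree sequence is [1, 1, 2]; the two degree-1 vertices 1 and 2 are the ends of a path, so G = P_3. A path has exactly one nontrivial symmetry — reversal — giving Aut(G) of order 2.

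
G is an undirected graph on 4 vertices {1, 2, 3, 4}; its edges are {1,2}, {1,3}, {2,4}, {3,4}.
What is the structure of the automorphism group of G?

(S_2 × S_2) ⋊ Z_2

G is 2-regular and bipartite with parts {1, 4} and {2, 3} (each part is independent and every cross-pair is an edge), so G = K_{2,2}. Each part can be permuted independently (S_2 × S_2) and the two equal-size parts can also be swapped, giving (S_2 × S_2) ⋊ Z_2 of order 2·(2!)² = 8.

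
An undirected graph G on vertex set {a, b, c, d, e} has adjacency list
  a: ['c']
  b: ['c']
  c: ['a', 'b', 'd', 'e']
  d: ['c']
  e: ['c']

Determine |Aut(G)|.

Vertex c has degree 4 and every other vertex has degree 1, so G is the star K_{1,4} with centre c. The 4 leaves are pairwise interchangeable while the centre is fixed, giving Aut(G) = S_4.

24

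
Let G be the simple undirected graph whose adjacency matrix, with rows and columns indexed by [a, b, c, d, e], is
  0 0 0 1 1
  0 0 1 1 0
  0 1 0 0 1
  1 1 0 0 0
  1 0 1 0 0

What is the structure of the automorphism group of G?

G is 2-regular and connected on 5 vertices, i.e. the cycle C_5. The automorphisms of the 5-cycle are exactly the symmetries of a regular 5-gon: the dihedral group D_5, |D_5| = 10.

D_5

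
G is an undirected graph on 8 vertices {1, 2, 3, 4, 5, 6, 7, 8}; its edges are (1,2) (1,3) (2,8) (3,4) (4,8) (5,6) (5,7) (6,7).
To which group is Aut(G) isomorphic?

G has two connected components, {1, 2, 3, 4, 8} and {5, 6, 7}; each is 2-regular, so G = C_5 ⊔ C_3. No automorphism exchanges components of different sizes, hence Aut(G) is the direct product D_5 × D_3, order 60.

D_5 × D_3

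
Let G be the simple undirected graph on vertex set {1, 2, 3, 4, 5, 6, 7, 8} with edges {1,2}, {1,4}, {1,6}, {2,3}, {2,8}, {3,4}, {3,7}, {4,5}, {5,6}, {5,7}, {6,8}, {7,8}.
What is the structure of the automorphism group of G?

Z_2^3 ⋊ S_3

G is 3-regular and bipartite on 2^3 = 8 vertices with girth 4; it is the hypercube graph Q_3. The symmetry group of the 3-cube is the hyperoctahedral group B_3 = Z_2 ≀ S_3, of order 2^3·3! = 48.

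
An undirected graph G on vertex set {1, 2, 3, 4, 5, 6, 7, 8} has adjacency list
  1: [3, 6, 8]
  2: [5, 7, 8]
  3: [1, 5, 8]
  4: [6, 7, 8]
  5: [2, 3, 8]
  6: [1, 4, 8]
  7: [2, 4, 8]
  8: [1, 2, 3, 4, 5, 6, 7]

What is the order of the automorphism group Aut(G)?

14

Vertex 8 is the unique vertex of degree 7; the remaining 7 vertices each have degree 3 and induce a cycle, so G is the wheel on 8 vertices with hub 8. With the hub fixed, the remaining symmetry is that of the rim cycle C_7, giving the dihedral group D_7.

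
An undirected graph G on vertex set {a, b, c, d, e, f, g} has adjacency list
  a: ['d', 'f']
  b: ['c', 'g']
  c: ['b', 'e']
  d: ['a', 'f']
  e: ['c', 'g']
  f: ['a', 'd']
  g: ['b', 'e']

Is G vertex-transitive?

No

G has two connected components, {b, c, e, g} and {a, d, f}; each is 2-regular, so G = C_4 ⊔ C_3. The orbit of a under Aut(G) is {a, d, f}, which does not contain b, so G is not vertex-transitive.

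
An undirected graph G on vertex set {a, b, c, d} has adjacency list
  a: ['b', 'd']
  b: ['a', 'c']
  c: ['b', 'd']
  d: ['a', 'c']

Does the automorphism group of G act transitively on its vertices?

Yes

G is 2-regular and connected on 4 vertices, i.e. the cycle C_4. C_4 has 4 rotations and 4 reflections, so Aut(C_4) ≅ D_4 of order 8. Under this action every vertex can be carried to every other, so G is vertex-transitive.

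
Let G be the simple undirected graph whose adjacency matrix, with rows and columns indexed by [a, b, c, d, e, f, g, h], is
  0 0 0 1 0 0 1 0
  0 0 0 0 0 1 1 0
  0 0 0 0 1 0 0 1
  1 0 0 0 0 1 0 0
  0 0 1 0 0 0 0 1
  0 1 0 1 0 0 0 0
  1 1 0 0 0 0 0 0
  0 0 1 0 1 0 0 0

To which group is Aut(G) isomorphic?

G has two connected components, {a, b, d, f, g} and {c, e, h}; each is 2-regular, so G = C_5 ⊔ C_3. No automorphism exchanges components of different sizes, hence Aut(G) is the direct product D_3 × D_5, order 60.

D_3 × D_5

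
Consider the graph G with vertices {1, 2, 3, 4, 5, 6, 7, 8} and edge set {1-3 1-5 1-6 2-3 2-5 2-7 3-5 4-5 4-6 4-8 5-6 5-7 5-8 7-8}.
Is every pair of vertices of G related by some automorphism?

Vertex 5 is the only vertex of degree 7, so every automorphism fixes it; G is not vertex-transitive.

No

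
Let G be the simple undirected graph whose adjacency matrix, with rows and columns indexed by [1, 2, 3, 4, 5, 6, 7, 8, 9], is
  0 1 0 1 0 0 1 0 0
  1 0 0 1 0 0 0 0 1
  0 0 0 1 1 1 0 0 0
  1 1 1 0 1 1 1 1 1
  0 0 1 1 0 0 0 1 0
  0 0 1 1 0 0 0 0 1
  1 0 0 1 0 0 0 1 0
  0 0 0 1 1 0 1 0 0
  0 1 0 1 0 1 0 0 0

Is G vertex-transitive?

Vertex 4 is the only vertex of degree 8, so every automorphism fixes it; G is not vertex-transitive.

No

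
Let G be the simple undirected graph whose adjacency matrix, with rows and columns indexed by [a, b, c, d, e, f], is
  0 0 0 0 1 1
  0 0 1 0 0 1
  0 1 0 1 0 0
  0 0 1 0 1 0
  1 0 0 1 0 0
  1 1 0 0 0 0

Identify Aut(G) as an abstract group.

G is 2-regular and connected on 6 vertices, i.e. the cycle C_6. C_6 has 6 rotations and 6 reflections, so Aut(C_6) ≅ D_6 of order 12.

D_6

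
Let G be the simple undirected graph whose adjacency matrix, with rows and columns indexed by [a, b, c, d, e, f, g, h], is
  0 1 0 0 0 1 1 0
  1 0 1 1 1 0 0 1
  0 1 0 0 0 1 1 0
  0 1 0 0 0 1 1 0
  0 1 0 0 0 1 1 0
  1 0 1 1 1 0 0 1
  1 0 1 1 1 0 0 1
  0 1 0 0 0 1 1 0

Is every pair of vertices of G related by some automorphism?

No

Automorphisms preserve degree, but G has vertices of degree 3 and vertices of degree 5; no automorphism maps one to the other, so G is not vertex-transitive.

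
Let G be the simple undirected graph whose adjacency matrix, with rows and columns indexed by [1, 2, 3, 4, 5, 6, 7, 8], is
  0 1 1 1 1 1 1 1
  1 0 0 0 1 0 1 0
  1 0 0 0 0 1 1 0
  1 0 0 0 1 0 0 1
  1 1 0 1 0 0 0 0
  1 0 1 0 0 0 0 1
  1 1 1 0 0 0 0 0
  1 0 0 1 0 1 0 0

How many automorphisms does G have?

14

Vertex 1 is the unique vertex of degree 7; the remaining 7 vertices each have degree 3 and induce a cycle, so G is the wheel on 8 vertices with hub 1. Every automorphism fixes the hub and acts on the rim 7-cycle, so Aut(G) ≅ Aut(C_7) = D_7 of order 14.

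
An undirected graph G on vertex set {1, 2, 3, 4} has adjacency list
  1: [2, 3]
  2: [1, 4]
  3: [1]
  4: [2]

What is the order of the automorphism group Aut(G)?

2

The degree sequence is [2, 2, 1, 1]; the two degree-1 vertices 3 and 4 are the ends of a path, so G = P_4. A path has exactly one nontrivial symmetry — reversal — giving Aut(G) of order 2.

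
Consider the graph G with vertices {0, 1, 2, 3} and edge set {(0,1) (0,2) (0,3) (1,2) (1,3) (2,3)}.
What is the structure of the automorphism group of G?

All 4 vertices are pairwise adjacent: G = K_4. Any permutation of the 4 vertices preserves K_4, so Aut(K_4) = S_4 of order 4! = 24.

S_4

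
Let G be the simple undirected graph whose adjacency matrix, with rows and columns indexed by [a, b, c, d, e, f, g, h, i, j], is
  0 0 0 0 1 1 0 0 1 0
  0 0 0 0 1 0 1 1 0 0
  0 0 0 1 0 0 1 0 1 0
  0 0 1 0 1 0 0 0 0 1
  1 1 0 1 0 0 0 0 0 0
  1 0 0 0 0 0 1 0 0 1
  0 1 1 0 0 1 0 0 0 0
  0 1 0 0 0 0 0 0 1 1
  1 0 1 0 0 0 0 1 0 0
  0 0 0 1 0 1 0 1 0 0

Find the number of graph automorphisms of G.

120

G is 3-regular on 10 vertices with no triangles and no 4-cycles (girth 5): this is the Petersen graph. It is a classical fact that the Petersen graph has automorphism group S_5 (order 120), arising from its description as the Kneser graph K(5,2).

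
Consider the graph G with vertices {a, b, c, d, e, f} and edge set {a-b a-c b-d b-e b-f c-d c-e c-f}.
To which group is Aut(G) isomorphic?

S_4 × S_2

The vertices split by degree into {b, c} (degree 4) and {a, d, e, f} (degree 2); every edge runs between the two parts, so G is the complete bipartite graph K_{2,4}. The parts have unequal sizes, so no automorphism swaps them; each part is permuted independently, giving S_4 × S_2 of order 4!·2! = 48.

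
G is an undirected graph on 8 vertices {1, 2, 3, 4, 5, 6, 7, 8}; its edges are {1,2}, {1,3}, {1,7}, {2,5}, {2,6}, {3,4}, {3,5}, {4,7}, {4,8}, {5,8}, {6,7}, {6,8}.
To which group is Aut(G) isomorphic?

G is 3-regular and bipartite on 2^3 = 8 vertices with girth 4; it is the hypercube graph Q_3. The symmetry group of the 3-cube is the hyperoctahedral group B_3 = Z_2 ≀ S_3, of order 2^3·3! = 48.

Z_2^3 ⋊ S_3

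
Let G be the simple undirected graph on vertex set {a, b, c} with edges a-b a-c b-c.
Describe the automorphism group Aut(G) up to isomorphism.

Every vertex has degree 2, so G is the complete graph K_3. Any permutation of the 3 vertices preserves K_3, so Aut(K_3) = S_3 of order 3! = 6.

S_3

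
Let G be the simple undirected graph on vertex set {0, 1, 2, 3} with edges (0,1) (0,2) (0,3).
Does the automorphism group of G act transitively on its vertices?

No

Vertex 0 is the only vertex of degree 3, so every automorphism fixes it; G is not vertex-transitive.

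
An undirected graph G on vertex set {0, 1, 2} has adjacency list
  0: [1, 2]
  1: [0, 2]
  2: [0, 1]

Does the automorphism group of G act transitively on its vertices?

Yes

All 3 vertices are pairwise adjacent: G = K_3. Any permutation of the 3 vertices preserves K_3, so Aut(K_3) = S_3 of order 3! = 6. Under this action every vertex can be carried to every other, so G is vertex-transitive.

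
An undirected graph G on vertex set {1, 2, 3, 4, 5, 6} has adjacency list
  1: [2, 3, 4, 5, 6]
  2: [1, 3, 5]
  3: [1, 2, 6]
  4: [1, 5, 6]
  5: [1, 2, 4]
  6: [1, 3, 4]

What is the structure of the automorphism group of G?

Vertex 1 is the unique vertex of degree 5; the remaining 5 vertices each have degree 3 and induce a cycle, so G is the wheel on 6 vertices with hub 1. Every automorphism fixes the hub and acts on the rim 5-cycle, so Aut(G) ≅ Aut(C_5) = D_5 of order 10.

D_5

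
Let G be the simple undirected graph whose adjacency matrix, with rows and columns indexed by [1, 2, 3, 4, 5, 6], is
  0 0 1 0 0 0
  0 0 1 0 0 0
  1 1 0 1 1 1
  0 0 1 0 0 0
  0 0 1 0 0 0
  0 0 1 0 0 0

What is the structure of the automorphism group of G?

Vertex 3 has degree 5 and every other vertex has degree 1, so G is the star K_{1,5} with centre 3. Any automorphism fixes the centre and permutes the 5 leaves freely, so Aut(G) ≅ S_5 of order 5! = 120.

the symmetric group on 5 letters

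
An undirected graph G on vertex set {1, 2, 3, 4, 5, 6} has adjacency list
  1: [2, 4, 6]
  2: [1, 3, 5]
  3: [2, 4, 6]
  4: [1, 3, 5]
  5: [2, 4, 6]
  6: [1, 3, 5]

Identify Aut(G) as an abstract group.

G is 3-regular and bipartite with parts {2, 4, 6} and {1, 3, 5} (each part is independent and every cross-pair is an edge), so G = K_{3,3}. Aut(K_{3,3}) is the wreath product S_3 ≀ Z_2: permute within each part, then optionally swap the parts; |Aut| = 2·(3!)² = 72.

(S_3 × S_3) ⋊ Z_2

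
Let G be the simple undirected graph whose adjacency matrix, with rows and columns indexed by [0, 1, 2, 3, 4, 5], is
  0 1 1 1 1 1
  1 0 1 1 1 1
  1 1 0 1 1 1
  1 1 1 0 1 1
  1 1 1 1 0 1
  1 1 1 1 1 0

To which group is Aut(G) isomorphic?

All 6 vertices are pairwise adjacent: G = K_6. Any permutation of the 6 vertices preserves K_6, so Aut(K_6) = S_6 of order 6! = 720.

the symmetric group on 6 letters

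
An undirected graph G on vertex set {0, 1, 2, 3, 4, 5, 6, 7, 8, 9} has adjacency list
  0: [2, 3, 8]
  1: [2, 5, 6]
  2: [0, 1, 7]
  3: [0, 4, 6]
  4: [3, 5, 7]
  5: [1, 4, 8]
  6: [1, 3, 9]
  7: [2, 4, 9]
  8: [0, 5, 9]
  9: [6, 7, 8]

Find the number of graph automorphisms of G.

G is 3-regular on 10 vertices with no triangles and no 4-cycles (girth 5): this is the Petersen graph. It is a classical fact that the Petersen graph has automorphism group S_5 (order 120), arising from its description as the Kneser graph K(5,2).

120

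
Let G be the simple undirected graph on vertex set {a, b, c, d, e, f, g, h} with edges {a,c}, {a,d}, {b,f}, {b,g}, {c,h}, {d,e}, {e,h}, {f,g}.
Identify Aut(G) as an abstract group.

D_5 × D_3

G has two connected components, {a, c, d, e, h} and {b, f, g}; each is 2-regular, so G = C_5 ⊔ C_3. The components are non-isomorphic (different sizes), so Aut(G) = Aut(C_5) × Aut(C_3) = D_5 × D_3 of order 10·6 = 60.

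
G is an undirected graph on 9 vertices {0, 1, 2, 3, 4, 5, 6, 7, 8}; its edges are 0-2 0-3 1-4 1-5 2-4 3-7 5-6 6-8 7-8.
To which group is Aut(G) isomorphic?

Every vertex has degree 2 and the graph is connected, so G is the 9-cycle C_9. C_9 has 9 rotations and 9 reflections, so Aut(C_9) ≅ D_9 of order 18.

the dihedral group of order 18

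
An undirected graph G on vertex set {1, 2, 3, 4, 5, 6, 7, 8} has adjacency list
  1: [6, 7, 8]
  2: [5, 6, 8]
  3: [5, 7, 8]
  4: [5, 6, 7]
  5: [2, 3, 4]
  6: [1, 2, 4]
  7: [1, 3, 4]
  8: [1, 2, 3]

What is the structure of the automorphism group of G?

G is 3-regular and bipartite on 2^3 = 8 vertices with girth 4; it is the hypercube graph Q_3. Aut(Q_3) consists of the signed permutations of the 3 coordinate axes: 3! permutations times 2^3 sign flips, so |Aut| = 2^3·3! = 48.

the hyperoctahedral group B_3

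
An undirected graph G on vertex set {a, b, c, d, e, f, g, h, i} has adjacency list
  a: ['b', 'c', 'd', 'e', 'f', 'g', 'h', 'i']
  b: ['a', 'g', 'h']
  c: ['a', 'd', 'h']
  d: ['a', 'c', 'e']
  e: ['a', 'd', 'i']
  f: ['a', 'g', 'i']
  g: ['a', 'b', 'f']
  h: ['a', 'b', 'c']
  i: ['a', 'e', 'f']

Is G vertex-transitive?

Vertex a is the only vertex of degree 8, so every automorphism fixes it; G is not vertex-transitive.

No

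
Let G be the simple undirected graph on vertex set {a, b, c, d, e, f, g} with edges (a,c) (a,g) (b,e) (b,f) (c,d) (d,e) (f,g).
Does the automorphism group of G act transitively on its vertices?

G is 2-regular and connected on 7 vertices, i.e. the cycle C_7. C_7 has 7 rotations and 7 reflections, so Aut(C_7) ≅ D_7 of order 14. This group acts transitively on the 7 vertices.

Yes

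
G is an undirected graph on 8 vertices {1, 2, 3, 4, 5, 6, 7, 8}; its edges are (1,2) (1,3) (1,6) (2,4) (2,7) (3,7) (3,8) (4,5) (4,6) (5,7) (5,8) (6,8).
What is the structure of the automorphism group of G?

the hyperoctahedral group B_3

G is 3-regular and bipartite on 2^3 = 8 vertices with girth 4; it is the hypercube graph Q_3. Aut(Q_3) consists of the signed permutations of the 3 coordinate axes: 3! permutations times 2^3 sign flips, so |Aut| = 2^3·3! = 48.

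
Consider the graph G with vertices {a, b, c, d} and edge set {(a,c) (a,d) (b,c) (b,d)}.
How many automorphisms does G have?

8

G is 2-regular and bipartite on 2^2 = 4 vertices with girth 4; it is the hypercube graph Q_2. Aut(Q_2) consists of the signed permutations of the 2 coordinate axes: 2! permutations times 2^2 sign flips, so |Aut| = 2^2·2! = 8.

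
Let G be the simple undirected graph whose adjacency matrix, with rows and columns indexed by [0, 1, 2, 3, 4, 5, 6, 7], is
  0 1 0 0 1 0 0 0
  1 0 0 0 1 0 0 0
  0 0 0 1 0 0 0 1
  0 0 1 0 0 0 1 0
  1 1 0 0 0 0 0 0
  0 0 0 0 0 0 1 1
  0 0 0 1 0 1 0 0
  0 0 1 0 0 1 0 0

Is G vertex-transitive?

G has two connected components, {2, 3, 5, 6, 7} and {0, 1, 4}; each is 2-regular, so G = C_5 ⊔ C_3. The orbit of 0 under Aut(G) is {0, 1, 4}, which does not contain 2, so G is not vertex-transitive.

No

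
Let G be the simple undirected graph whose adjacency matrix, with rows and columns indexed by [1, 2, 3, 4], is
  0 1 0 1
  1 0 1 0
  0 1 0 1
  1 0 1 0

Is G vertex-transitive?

G is 2-regular and bipartite with parts {1, 3} and {2, 4} (each part is independent and every cross-pair is an edge), so G = K_{2,2}. Aut(K_{2,2}) is the wreath product S_2 ≀ Z_2: permute within each part, then optionally swap the parts; |Aut| = 2·(2!)² = 8. Under this action every vertex can be carried to every other, so G is vertex-transitive.

Yes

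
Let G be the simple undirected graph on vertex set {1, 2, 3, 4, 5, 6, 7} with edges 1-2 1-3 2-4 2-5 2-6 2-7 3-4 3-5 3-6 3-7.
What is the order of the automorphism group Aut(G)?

240

The vertices split by degree into {2, 3} (degree 5) and {1, 4, 5, 6, 7} (degree 2); every edge runs between the two parts, so G is the complete bipartite graph K_{2,5}. The parts have unequal sizes, so no automorphism swaps them; each part is permuted independently, giving S_2 × S_5 of order 2!·5! = 240.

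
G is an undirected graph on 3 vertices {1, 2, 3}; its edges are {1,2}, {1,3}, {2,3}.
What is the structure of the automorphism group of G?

Every vertex has degree 2, so G is the complete graph K_3. Any permutation of the 3 vertices preserves K_3, so Aut(K_3) = S_3 of order 3! = 6.

the symmetric group on 3 letters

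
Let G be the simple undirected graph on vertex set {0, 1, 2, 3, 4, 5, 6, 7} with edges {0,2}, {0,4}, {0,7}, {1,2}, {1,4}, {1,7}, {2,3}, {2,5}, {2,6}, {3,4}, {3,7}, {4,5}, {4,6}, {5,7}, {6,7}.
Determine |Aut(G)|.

The vertices split by degree into {2, 4, 7} (degree 5) and {0, 1, 3, 5, 6} (degree 3); every edge runs between the two parts, so G is the complete bipartite graph K_{3,5}. Automorphisms preserve the bipartition setwise (since the parts differ in size) and act as S_5 × S_3 within it; |Aut| = 720.

720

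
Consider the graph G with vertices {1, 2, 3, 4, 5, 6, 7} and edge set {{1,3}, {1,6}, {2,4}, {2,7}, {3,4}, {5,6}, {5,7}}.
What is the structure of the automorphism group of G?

the dihedral group of order 14

Every vertex has degree 2 and the graph is connected, so G is the 7-cycle C_7. The automorphisms of the 7-cycle are exactly the symmetries of a regular 7-gon: the dihedral group D_7, |D_7| = 14.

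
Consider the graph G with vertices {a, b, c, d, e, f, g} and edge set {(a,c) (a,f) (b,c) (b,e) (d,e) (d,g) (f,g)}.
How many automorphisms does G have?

Every vertex has degree 2 and the graph is connected, so G is the 7-cycle C_7. The automorphisms of the 7-cycle are exactly the symmetries of a regular 7-gon: the dihedral group D_7, |D_7| = 14.

14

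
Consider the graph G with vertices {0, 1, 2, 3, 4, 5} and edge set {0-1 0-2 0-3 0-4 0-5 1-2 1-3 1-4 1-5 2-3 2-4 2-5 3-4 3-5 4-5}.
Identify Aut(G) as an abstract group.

Every vertex has degree 5, so G is the complete graph K_6. Any permutation of the 6 vertices preserves K_6, so Aut(K_6) = S_6 of order 6! = 720.

the symmetric group on 6 letters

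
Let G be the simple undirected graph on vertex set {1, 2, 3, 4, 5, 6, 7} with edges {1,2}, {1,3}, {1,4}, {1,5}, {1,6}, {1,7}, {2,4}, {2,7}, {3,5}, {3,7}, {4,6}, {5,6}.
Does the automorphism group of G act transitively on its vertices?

Vertex 1 is the only vertex of degree 6, so every automorphism fixes it; G is not vertex-transitive.

No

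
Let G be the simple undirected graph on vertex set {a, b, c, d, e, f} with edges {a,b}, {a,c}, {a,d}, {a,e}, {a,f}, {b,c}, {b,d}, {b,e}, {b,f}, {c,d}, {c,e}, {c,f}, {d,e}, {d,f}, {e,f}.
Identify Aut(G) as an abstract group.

S_6

All 6 vertices are pairwise adjacent: G = K_6. Every bijection on the vertex set is an automorphism of K_6; hence Aut(K_6) ≅ S_6, order 720.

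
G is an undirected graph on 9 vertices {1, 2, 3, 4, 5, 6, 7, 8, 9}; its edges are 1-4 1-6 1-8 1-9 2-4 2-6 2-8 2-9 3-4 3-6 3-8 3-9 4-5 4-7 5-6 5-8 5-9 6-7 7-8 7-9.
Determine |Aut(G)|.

The vertices split by degree into {4, 6, 8, 9} (degree 5) and {1, 2, 3, 5, 7} (degree 4); every edge runs between the two parts, so G is the complete bipartite graph K_{4,5}. Automorphisms preserve the bipartition setwise (since the parts differ in size) and act as S_5 × S_4 within it; |Aut| = 2880.

2880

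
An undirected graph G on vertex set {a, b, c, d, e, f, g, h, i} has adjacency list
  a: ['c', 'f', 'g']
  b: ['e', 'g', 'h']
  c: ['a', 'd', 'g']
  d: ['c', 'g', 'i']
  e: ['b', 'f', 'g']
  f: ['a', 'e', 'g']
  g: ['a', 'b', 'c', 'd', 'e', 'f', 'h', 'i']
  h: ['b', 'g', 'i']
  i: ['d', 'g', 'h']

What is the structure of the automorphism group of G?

Vertex g is the unique vertex of degree 8; the remaining 8 vertices each have degree 3 and induce a cycle, so G is the wheel on 9 vertices with hub g. With the hub fixed, the remaining symmetry is that of the rim cycle C_8, giving the dihedral group D_8.

the dihedral group of order 16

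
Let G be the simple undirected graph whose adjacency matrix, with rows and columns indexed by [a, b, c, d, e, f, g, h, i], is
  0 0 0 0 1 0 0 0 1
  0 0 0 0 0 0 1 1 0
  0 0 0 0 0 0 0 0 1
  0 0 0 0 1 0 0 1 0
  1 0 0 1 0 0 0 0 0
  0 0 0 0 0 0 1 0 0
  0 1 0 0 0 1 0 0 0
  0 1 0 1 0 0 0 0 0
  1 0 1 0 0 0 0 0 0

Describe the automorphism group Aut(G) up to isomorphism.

The degree sequence is [2, 2, 1, 2, 2, 1, 2, 2, 2]; the two degree-1 vertices c and f are the ends of a path, so G = P_9. A path has exactly one nontrivial symmetry — reversal — giving Aut(G) of order 2.

the cyclic group of order 2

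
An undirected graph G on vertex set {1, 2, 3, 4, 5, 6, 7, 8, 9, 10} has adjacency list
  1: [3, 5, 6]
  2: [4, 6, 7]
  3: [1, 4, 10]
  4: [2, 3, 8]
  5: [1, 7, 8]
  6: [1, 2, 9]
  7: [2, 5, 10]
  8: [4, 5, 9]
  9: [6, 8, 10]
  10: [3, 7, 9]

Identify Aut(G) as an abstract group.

G is 3-regular on 10 vertices with no triangles and no 4-cycles (girth 5): this is the Petersen graph. Viewing the Petersen graph as the Kneser graph K(5,2) — vertices are 2-subsets of {1,…,5}, edges join disjoint pairs — its automorphisms are exactly the permutations of the 5-element set, so Aut ≅ S_5 of order 120.

S_5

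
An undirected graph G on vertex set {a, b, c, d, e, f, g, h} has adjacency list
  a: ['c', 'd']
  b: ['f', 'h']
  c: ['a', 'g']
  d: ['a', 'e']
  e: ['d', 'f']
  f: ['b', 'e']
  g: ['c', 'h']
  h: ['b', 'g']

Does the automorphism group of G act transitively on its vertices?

Yes

G is 2-regular and connected on 8 vertices, i.e. the cycle C_8. C_8 has 8 rotations and 8 reflections, so Aut(C_8) ≅ D_8 of order 16. This group acts transitively on the 8 vertices.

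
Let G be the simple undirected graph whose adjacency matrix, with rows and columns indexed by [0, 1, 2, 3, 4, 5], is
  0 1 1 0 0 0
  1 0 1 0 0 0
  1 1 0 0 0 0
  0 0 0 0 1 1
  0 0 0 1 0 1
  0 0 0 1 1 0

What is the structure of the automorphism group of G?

G has two connected components, {0, 1, 2} and {3, 4, 5}; each is 2-regular, so G = C_3 ⊔ C_3. With two isomorphic components, Aut(G) = Aut(C_3) ≀ S_2 = (D_3 × D_3) ⋊ Z_2: permute each cycle by D_3, then optionally swap the two cycles. Order 2·(2·3)² = 72.

D_3 ≀ Z_2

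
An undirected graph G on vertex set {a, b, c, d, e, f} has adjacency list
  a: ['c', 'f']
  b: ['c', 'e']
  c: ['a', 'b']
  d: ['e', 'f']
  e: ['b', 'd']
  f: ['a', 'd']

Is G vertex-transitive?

Every vertex has degree 2 and the graph is connected, so G is the 6-cycle C_6. C_6 has 6 rotations and 6 reflections, so Aut(C_6) ≅ D_6 of order 12. Under this action every vertex can be carried to every other, so G is vertex-transitive.

Yes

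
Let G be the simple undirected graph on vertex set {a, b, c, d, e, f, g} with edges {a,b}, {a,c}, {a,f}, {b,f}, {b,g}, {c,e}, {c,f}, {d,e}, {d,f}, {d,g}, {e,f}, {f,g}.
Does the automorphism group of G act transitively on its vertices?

Vertex f is the only vertex of degree 6, so every automorphism fixes it; G is not vertex-transitive.

No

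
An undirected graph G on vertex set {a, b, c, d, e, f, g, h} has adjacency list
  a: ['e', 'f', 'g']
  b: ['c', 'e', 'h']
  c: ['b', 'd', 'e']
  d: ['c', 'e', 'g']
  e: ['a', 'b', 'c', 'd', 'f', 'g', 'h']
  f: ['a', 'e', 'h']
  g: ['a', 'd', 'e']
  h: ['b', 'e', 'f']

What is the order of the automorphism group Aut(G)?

Vertex e is the unique vertex of degree 7; the remaining 7 vertices each have degree 3 and induce a cycle, so G is the wheel on 8 vertices with hub e. With the hub fixed, the remaining symmetry is that of the rim cycle C_7, giving the dihedral group D_7.

14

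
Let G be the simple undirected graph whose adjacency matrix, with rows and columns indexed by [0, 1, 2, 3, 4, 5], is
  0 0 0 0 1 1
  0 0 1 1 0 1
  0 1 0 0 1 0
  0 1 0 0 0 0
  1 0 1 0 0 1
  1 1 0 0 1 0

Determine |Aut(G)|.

The degree sequence is [2, 3, 2, 1, 3, 3]. Checking the degree-preserving permutations of the vertex set shows that none except the identity preserves every edge, so Aut(G) is trivial.

1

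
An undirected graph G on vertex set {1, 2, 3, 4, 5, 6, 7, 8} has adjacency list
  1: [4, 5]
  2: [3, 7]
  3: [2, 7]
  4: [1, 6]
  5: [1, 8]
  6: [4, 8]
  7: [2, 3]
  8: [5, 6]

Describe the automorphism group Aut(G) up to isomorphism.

D_5 × D_3

G has two connected components, {1, 4, 5, 6, 8} and {2, 3, 7}; each is 2-regular, so G = C_5 ⊔ C_3. No automorphism exchanges components of different sizes, hence Aut(G) is the direct product D_5 × D_3, order 60.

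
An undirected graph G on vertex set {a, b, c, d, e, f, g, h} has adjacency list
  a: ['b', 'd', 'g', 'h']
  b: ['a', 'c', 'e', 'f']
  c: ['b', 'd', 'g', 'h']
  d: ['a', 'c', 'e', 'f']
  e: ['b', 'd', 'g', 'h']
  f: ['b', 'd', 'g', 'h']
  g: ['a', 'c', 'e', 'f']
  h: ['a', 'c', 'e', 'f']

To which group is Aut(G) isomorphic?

S_4 ≀ Z_2

G is 4-regular and bipartite with parts {b, d, g, h} and {a, c, e, f} (each part is independent and every cross-pair is an edge), so G = K_{4,4}. Each part can be permuted independently (S_4 × S_4) and the two equal-size parts can also be swapped, giving (S_4 × S_4) ⋊ Z_2 of order 2·(4!)² = 1152.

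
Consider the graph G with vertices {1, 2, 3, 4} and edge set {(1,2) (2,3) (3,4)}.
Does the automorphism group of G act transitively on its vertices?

Automorphisms preserve degree, but G has vertices of degree 1 and vertices of degree 2; no automorphism maps one to the other, so G is not vertex-transitive.

No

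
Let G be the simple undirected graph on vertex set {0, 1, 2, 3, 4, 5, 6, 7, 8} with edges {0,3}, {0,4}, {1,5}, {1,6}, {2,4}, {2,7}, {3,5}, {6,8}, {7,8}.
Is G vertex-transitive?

Every vertex has degree 2 and the graph is connected, so G is the 9-cycle C_9. The automorphisms of the 9-cycle are exactly the symmetries of a regular 9-gon: the dihedral group D_9, |D_9| = 18. Under this action every vertex can be carried to every other, so G is vertex-transitive.

Yes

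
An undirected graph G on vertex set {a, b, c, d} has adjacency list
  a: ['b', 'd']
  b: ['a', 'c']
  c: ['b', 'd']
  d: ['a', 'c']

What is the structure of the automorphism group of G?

G is 2-regular and bipartite with parts {b, d} and {a, c} (each part is independent and every cross-pair is an edge), so G = K_{2,2}. Aut(K_{2,2}) is the wreath product S_2 ≀ Z_2: permute within each part, then optionally swap the parts; |Aut| = 2·(2!)² = 8.

(S_2 × S_2) ⋊ Z_2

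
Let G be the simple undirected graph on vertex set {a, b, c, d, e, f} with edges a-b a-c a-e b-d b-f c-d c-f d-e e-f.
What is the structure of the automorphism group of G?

(S_3 × S_3) ⋊ Z_2

G is 3-regular and bipartite with parts {b, c, e} and {a, d, f} (each part is independent and every cross-pair is an edge), so G = K_{3,3}. Aut(K_{3,3}) is the wreath product S_3 ≀ Z_2: permute within each part, then optionally swap the parts; |Aut| = 2·(3!)² = 72.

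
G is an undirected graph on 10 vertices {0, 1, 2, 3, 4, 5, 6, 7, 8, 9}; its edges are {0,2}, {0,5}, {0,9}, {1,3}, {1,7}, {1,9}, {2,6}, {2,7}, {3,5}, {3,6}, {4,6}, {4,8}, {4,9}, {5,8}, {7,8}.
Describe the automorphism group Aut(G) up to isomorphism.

S_5

G is 3-regular on 10 vertices with no triangles and no 4-cycles (girth 5): this is the Petersen graph. Viewing the Petersen graph as the Kneser graph K(5,2) — vertices are 2-subsets of {1,…,5}, edges join disjoint pairs — its automorphisms are exactly the permutations of the 5-element set, so Aut ≅ S_5 of order 120.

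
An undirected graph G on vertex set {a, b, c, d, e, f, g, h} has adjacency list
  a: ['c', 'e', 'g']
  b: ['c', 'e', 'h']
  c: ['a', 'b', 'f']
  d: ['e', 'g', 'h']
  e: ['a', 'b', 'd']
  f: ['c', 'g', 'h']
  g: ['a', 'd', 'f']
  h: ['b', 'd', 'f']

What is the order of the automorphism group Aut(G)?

G is 3-regular and bipartite on 2^3 = 8 vertices with girth 4; it is the hypercube graph Q_3. Aut(Q_3) consists of the signed permutations of the 3 coordinate axes: 3! permutations times 2^3 sign flips, so |Aut| = 2^3·3! = 48.

48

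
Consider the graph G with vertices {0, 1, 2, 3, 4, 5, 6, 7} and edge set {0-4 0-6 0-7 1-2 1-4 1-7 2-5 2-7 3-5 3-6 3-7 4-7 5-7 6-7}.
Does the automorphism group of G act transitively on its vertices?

No

Vertex 7 is the only vertex of degree 7, so every automorphism fixes it; G is not vertex-transitive.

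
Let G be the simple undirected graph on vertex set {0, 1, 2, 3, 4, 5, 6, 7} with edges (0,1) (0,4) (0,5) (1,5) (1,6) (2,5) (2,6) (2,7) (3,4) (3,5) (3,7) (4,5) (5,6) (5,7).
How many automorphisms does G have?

14

Vertex 5 is the unique vertex of degree 7; the remaining 7 vertices each have degree 3 and induce a cycle, so G is the wheel on 8 vertices with hub 5. With the hub fixed, the remaining symmetry is that of the rim cycle C_7, giving the dihedral group D_7.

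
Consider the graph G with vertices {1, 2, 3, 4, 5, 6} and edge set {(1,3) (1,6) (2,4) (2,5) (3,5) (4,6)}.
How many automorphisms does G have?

12

Every vertex has degree 2 and the graph is connected, so G is the 6-cycle C_6. The automorphisms of the 6-cycle are exactly the symmetries of a regular 6-gon: the dihedral group D_6, |D_6| = 12.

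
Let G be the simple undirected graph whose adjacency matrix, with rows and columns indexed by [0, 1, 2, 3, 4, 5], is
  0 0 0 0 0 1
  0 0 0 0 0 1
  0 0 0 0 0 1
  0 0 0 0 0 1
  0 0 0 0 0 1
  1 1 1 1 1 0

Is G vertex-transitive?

No

Vertex 5 is the only vertex of degree 5, so every automorphism fixes it; G is not vertex-transitive.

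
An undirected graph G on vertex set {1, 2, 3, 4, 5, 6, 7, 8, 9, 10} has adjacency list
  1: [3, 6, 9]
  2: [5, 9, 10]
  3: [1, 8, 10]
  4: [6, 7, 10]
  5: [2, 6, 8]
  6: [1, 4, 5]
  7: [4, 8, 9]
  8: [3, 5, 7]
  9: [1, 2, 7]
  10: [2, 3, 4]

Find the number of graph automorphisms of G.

G is 3-regular on 10 vertices with no triangles and no 4-cycles (girth 5): this is the Petersen graph. It is a classical fact that the Petersen graph has automorphism group S_5 (order 120), arising from its description as the Kneser graph K(5,2).

120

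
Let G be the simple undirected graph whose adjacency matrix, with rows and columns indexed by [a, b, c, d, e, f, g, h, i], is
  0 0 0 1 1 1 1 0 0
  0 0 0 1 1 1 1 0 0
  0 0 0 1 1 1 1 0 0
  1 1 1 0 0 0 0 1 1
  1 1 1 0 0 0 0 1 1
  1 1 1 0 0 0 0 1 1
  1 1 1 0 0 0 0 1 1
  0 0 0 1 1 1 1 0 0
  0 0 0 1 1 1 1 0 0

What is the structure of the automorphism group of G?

S_4 × S_5

The vertices split by degree into {d, e, f, g} (degree 5) and {a, b, c, h, i} (degree 4); every edge runs between the two parts, so G is the complete bipartite graph K_{4,5}. Automorphisms preserve the bipartition setwise (since the parts differ in size) and act as S_4 × S_5 within it; |Aut| = 2880.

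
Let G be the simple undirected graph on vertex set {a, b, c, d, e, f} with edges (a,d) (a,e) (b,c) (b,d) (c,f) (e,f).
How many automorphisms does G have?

Every vertex has degree 2 and the graph is connected, so G is the 6-cycle C_6. C_6 has 6 rotations and 6 reflections, so Aut(C_6) ≅ D_6 of order 12.

12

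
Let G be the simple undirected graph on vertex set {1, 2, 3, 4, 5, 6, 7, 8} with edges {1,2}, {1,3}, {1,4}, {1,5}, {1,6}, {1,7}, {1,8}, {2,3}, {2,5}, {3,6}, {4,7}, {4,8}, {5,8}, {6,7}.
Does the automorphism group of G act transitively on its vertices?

Vertex 1 is the only vertex of degree 7, so every automorphism fixes it; G is not vertex-transitive.

No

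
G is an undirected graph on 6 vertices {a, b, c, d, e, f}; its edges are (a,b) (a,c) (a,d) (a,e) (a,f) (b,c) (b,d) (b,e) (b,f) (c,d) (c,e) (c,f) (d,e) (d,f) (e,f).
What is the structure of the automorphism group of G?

All 6 vertices are pairwise adjacent: G = K_6. Any permutation of the 6 vertices preserves K_6, so Aut(K_6) = S_6 of order 6! = 720.

the symmetric group on 6 letters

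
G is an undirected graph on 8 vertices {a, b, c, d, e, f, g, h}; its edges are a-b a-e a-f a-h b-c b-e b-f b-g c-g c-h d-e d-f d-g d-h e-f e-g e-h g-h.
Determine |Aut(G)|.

1

The degree sequence is [4, 5, 3, 4, 6, 4, 5, 5]. Checking the degree-preserving permutations of the vertex set shows that none except the identity preserves every edge, so Aut(G) is trivial.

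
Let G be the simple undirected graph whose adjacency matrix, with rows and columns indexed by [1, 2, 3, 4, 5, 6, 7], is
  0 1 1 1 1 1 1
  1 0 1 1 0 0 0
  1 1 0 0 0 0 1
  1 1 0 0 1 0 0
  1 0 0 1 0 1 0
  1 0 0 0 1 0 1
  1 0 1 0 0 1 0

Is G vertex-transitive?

Vertex 1 is the only vertex of degree 6, so every automorphism fixes it; G is not vertex-transitive.

No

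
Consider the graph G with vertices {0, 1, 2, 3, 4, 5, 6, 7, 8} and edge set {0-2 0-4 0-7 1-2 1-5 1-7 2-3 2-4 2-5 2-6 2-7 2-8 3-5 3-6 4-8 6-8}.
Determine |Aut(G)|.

16

Vertex 2 is the unique vertex of degree 8; the remaining 8 vertices each have degree 3 and induce a cycle, so G is the wheel on 9 vertices with hub 2. With the hub fixed, the remaining symmetry is that of the rim cycle C_8, giving the dihedral group D_8.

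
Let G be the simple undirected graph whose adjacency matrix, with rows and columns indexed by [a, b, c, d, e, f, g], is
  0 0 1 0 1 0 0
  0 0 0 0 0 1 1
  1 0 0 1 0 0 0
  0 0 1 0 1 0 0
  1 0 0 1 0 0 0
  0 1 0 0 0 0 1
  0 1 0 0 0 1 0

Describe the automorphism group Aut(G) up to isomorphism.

G has two connected components, {a, c, d, e} and {b, f, g}; each is 2-regular, so G = C_4 ⊔ C_3. The components are non-isomorphic (different sizes), so Aut(G) = Aut(C_3) × Aut(C_4) = D_3 × D_4 of order 6·8 = 48.

D_3 × D_4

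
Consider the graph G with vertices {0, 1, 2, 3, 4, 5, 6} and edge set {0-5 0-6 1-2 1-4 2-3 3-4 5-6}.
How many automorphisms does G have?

G has two connected components, {1, 2, 3, 4} and {0, 5, 6}; each is 2-regular, so G = C_4 ⊔ C_3. No automorphism exchanges components of different sizes, hence Aut(G) is the direct product D_3 × D_4, order 48.

48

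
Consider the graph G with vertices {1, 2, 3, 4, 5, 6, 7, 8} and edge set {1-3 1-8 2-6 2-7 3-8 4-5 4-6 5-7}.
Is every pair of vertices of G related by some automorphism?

G has two connected components, {2, 4, 5, 6, 7} and {1, 3, 8}; each is 2-regular, so G = C_5 ⊔ C_3. The orbit of 1 under Aut(G) is {1, 3, 8}, which does not contain 2, so G is not vertex-transitive.

No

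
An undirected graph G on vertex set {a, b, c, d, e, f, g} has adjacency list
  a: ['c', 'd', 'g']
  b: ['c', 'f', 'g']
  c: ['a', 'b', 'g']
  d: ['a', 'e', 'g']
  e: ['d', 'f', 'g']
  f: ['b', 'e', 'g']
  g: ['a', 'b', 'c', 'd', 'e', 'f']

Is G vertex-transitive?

Vertex g is the only vertex of degree 6, so every automorphism fixes it; G is not vertex-transitive.

No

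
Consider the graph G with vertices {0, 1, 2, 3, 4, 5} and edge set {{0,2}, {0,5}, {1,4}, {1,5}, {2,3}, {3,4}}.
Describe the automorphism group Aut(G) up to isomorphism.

Every vertex has degree 2 and the graph is connected, so G is the 6-cycle C_6. The automorphisms of the 6-cycle are exactly the symmetries of a regular 6-gon: the dihedral group D_6, |D_6| = 12.

D_6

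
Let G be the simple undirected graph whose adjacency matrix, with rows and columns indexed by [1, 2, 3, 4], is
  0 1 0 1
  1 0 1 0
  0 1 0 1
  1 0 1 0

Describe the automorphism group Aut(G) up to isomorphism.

S_2 ≀ Z_2

G is 2-regular and bipartite with parts {2, 4} and {1, 3} (each part is independent and every cross-pair is an edge), so G = K_{2,2}. Aut(K_{2,2}) is the wreath product S_2 ≀ Z_2: permute within each part, then optionally swap the parts; |Aut| = 2·(2!)² = 8.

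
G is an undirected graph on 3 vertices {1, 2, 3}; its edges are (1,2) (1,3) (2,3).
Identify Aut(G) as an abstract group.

S_3

Every vertex has degree 2, so G is the complete graph K_3. Any permutation of the 3 vertices preserves K_3, so Aut(K_3) = S_3 of order 3! = 6.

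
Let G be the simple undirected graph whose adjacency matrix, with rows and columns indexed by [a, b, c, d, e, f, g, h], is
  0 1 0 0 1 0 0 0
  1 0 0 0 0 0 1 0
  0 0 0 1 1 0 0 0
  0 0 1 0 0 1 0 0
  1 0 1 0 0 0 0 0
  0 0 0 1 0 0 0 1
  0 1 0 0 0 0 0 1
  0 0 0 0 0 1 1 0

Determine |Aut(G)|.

Every vertex has degree 2 and the graph is connected, so G is the 8-cycle C_8. C_8 has 8 rotations and 8 reflections, so Aut(C_8) ≅ D_8 of order 16.

16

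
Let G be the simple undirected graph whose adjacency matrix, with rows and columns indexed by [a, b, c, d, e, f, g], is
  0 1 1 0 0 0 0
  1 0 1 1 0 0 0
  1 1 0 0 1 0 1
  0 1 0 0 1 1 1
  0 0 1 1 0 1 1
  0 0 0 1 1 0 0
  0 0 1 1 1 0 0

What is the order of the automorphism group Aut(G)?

The degree sequence is [2, 3, 4, 4, 4, 2, 3]. Checking the degree-preserving permutations of the vertex set shows that none except the identity preserves every edge, so Aut(G) is trivial.

1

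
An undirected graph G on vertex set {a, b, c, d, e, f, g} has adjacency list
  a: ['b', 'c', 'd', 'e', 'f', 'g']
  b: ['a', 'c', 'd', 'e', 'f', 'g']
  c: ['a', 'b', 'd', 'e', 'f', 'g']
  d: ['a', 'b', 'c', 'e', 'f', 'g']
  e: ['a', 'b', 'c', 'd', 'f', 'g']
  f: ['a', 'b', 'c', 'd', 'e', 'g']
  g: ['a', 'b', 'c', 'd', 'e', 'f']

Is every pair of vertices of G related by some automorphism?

Yes

Every vertex has degree 6, so G is the complete graph K_7. Any permutation of the 7 vertices preserves K_7, so Aut(K_7) = S_7 of order 7! = 5040. This group acts transitively on the 7 vertices.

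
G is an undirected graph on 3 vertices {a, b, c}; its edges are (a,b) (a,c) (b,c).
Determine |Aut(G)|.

Every vertex has degree 2, so G is the complete graph K_3. Any permutation of the 3 vertices preserves K_3, so Aut(K_3) = S_3 of order 3! = 6.

6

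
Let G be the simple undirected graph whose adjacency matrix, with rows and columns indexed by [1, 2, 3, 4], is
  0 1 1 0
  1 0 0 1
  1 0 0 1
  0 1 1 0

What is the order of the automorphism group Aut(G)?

8

G is 2-regular and connected on 4 vertices, i.e. the cycle C_4. C_4 has 4 rotations and 4 reflections, so Aut(C_4) ≅ D_4 of order 8.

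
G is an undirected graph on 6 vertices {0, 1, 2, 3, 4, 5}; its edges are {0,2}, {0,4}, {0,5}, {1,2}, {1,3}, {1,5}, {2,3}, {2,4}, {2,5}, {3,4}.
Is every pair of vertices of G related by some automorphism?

No

Vertex 2 is the only vertex of degree 5, so every automorphism fixes it; G is not vertex-transitive.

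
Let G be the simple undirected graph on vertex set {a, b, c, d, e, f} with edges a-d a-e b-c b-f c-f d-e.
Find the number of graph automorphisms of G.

72

G has two connected components, {a, d, e} and {b, c, f}; each is 2-regular, so G = C_3 ⊔ C_3. Aut of a disjoint union of two copies of C_3 is the wreath product D_3 ≀ Z_2, of order 2·6² = 72.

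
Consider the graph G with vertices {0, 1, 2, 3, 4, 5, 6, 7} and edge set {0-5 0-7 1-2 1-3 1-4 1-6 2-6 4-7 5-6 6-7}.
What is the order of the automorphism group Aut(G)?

Degrees alone do not determine every vertex (e.g. 0 and 2 both have degree 2), but their neighbour-degree multisets differ: N(0) has degrees [2, 3] while N(2) has degrees [4, 4]. Repeating this refinement separates all vertices, so the only automorphism is the identity.

1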